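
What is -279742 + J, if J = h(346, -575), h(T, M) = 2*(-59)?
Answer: -279860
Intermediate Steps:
h(T, M) = -118
J = -118
-279742 + J = -279742 - 118 = -279860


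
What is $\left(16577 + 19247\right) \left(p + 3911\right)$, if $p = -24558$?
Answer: $-739658128$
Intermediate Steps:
$\left(16577 + 19247\right) \left(p + 3911\right) = \left(16577 + 19247\right) \left(-24558 + 3911\right) = 35824 \left(-20647\right) = -739658128$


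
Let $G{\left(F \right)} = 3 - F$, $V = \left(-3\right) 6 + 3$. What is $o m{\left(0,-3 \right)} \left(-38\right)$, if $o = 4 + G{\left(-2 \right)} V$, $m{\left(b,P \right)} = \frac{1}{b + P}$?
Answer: $- \frac{2698}{3} \approx -899.33$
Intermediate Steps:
$V = -15$ ($V = -18 + 3 = -15$)
$m{\left(b,P \right)} = \frac{1}{P + b}$
$o = -71$ ($o = 4 + \left(3 - -2\right) \left(-15\right) = 4 + \left(3 + 2\right) \left(-15\right) = 4 + 5 \left(-15\right) = 4 - 75 = -71$)
$o m{\left(0,-3 \right)} \left(-38\right) = - \frac{71}{-3 + 0} \left(-38\right) = - \frac{71}{-3} \left(-38\right) = \left(-71\right) \left(- \frac{1}{3}\right) \left(-38\right) = \frac{71}{3} \left(-38\right) = - \frac{2698}{3}$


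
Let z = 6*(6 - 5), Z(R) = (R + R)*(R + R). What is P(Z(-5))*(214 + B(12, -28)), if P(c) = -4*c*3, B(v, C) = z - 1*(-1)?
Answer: -265200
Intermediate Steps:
Z(R) = 4*R**2 (Z(R) = (2*R)*(2*R) = 4*R**2)
z = 6 (z = 6*1 = 6)
B(v, C) = 7 (B(v, C) = 6 - 1*(-1) = 6 + 1 = 7)
P(c) = -12*c
P(Z(-5))*(214 + B(12, -28)) = (-48*(-5)**2)*(214 + 7) = -48*25*221 = -12*100*221 = -1200*221 = -265200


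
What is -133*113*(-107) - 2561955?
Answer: -953852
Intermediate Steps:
-133*113*(-107) - 2561955 = -15029*(-107) - 2561955 = 1608103 - 2561955 = -953852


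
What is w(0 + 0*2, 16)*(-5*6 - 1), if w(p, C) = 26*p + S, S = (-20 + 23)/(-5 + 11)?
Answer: -31/2 ≈ -15.500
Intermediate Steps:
S = ½ (S = 3/6 = 3*(⅙) = ½ ≈ 0.50000)
w(p, C) = ½ + 26*p (w(p, C) = 26*p + ½ = ½ + 26*p)
w(0 + 0*2, 16)*(-5*6 - 1) = (½ + 26*(0 + 0*2))*(-5*6 - 1) = (½ + 26*(0 + 0))*(-30 - 1) = (½ + 26*0)*(-31) = (½ + 0)*(-31) = (½)*(-31) = -31/2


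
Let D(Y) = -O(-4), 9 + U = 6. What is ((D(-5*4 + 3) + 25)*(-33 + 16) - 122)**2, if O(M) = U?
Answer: 357604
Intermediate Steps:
U = -3 (U = -9 + 6 = -3)
O(M) = -3
D(Y) = 3 (D(Y) = -1*(-3) = 3)
((D(-5*4 + 3) + 25)*(-33 + 16) - 122)**2 = ((3 + 25)*(-33 + 16) - 122)**2 = (28*(-17) - 122)**2 = (-476 - 122)**2 = (-598)**2 = 357604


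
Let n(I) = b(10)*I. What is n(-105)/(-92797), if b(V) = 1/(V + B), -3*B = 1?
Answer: 315/2691113 ≈ 0.00011705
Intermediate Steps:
B = -⅓ (B = -⅓*1 = -⅓ ≈ -0.33333)
b(V) = 1/(-⅓ + V) (b(V) = 1/(V - ⅓) = 1/(-⅓ + V))
n(I) = 3*I/29 (n(I) = (3/(-1 + 3*10))*I = (3/(-1 + 30))*I = (3/29)*I = (3*(1/29))*I = 3*I/29)
n(-105)/(-92797) = ((3/29)*(-105))/(-92797) = -315/29*(-1/92797) = 315/2691113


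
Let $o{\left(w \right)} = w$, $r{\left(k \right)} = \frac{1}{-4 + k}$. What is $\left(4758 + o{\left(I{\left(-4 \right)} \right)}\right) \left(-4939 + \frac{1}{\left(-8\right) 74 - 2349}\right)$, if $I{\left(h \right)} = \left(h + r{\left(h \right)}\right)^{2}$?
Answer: $- \frac{138719933925}{5882} \approx -2.3584 \cdot 10^{7}$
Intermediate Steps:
$I{\left(h \right)} = \left(h + \frac{1}{-4 + h}\right)^{2}$
$\left(4758 + o{\left(I{\left(-4 \right)} \right)}\right) \left(-4939 + \frac{1}{\left(-8\right) 74 - 2349}\right) = \left(4758 + \left(-4 + \frac{1}{-4 - 4}\right)^{2}\right) \left(-4939 + \frac{1}{\left(-8\right) 74 - 2349}\right) = \left(4758 + \left(-4 + \frac{1}{-8}\right)^{2}\right) \left(-4939 + \frac{1}{-592 - 2349}\right) = \left(4758 + \left(-4 - \frac{1}{8}\right)^{2}\right) \left(-4939 + \frac{1}{-2941}\right) = \left(4758 + \left(- \frac{33}{8}\right)^{2}\right) \left(-4939 - \frac{1}{2941}\right) = \left(4758 + \frac{1089}{64}\right) \left(- \frac{14525600}{2941}\right) = \frac{305601}{64} \left(- \frac{14525600}{2941}\right) = - \frac{138719933925}{5882}$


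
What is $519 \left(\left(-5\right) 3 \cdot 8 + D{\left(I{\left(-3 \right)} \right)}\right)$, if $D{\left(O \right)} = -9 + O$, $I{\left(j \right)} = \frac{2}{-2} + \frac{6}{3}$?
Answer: $-66432$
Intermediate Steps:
$I{\left(j \right)} = 1$ ($I{\left(j \right)} = 2 \left(- \frac{1}{2}\right) + 6 \cdot \frac{1}{3} = -1 + 2 = 1$)
$519 \left(\left(-5\right) 3 \cdot 8 + D{\left(I{\left(-3 \right)} \right)}\right) = 519 \left(\left(-5\right) 3 \cdot 8 + \left(-9 + 1\right)\right) = 519 \left(\left(-15\right) 8 - 8\right) = 519 \left(-120 - 8\right) = 519 \left(-128\right) = -66432$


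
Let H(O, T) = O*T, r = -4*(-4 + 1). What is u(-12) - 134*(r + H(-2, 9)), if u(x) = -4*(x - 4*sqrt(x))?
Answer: 852 + 32*I*sqrt(3) ≈ 852.0 + 55.426*I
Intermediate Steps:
r = 12 (r = -4*(-3) = 12)
u(x) = -4*x + 16*sqrt(x)
u(-12) - 134*(r + H(-2, 9)) = (-4*(-12) + 16*sqrt(-12)) - 134*(12 - 2*9) = (48 + 16*(2*I*sqrt(3))) - 134*(12 - 18) = (48 + 32*I*sqrt(3)) - 134*(-6) = (48 + 32*I*sqrt(3)) + 804 = 852 + 32*I*sqrt(3)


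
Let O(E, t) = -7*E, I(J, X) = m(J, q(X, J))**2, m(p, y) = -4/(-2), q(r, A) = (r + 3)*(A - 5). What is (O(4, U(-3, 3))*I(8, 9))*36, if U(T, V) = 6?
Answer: -4032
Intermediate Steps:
q(r, A) = (-5 + A)*(3 + r) (q(r, A) = (3 + r)*(-5 + A) = (-5 + A)*(3 + r))
m(p, y) = 2 (m(p, y) = -4*(-1/2) = 2)
I(J, X) = 4 (I(J, X) = 2**2 = 4)
(O(4, U(-3, 3))*I(8, 9))*36 = (-7*4*4)*36 = -28*4*36 = -112*36 = -4032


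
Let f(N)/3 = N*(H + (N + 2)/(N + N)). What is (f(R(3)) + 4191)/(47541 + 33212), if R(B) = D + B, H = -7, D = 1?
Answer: 4116/80753 ≈ 0.050970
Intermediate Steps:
R(B) = 1 + B
f(N) = 3*N*(-7 + (2 + N)/(2*N)) (f(N) = 3*(N*(-7 + (N + 2)/(N + N))) = 3*(N*(-7 + (2 + N)/((2*N)))) = 3*(N*(-7 + (2 + N)*(1/(2*N)))) = 3*(N*(-7 + (2 + N)/(2*N))) = 3*N*(-7 + (2 + N)/(2*N)))
(f(R(3)) + 4191)/(47541 + 33212) = ((3 - 39*(1 + 3)/2) + 4191)/(47541 + 33212) = ((3 - 39/2*4) + 4191)/80753 = ((3 - 78) + 4191)*(1/80753) = (-75 + 4191)*(1/80753) = 4116*(1/80753) = 4116/80753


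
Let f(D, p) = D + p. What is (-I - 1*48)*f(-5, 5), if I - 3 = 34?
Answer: 0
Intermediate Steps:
I = 37 (I = 3 + 34 = 37)
(-I - 1*48)*f(-5, 5) = (-1*37 - 1*48)*(-5 + 5) = (-37 - 48)*0 = -85*0 = 0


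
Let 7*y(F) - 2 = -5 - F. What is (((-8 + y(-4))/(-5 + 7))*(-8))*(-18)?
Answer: -3960/7 ≈ -565.71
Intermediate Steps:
y(F) = -3/7 - F/7 (y(F) = 2/7 + (-5 - F)/7 = 2/7 + (-5/7 - F/7) = -3/7 - F/7)
(((-8 + y(-4))/(-5 + 7))*(-8))*(-18) = (((-8 + (-3/7 - ⅐*(-4)))/(-5 + 7))*(-8))*(-18) = (((-8 + (-3/7 + 4/7))/2)*(-8))*(-18) = (((-8 + ⅐)*(½))*(-8))*(-18) = (-55/7*½*(-8))*(-18) = -55/14*(-8)*(-18) = (220/7)*(-18) = -3960/7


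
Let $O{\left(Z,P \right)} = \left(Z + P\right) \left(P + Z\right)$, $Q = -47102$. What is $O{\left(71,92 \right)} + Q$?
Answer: $-20533$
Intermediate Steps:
$O{\left(Z,P \right)} = \left(P + Z\right)^{2}$ ($O{\left(Z,P \right)} = \left(P + Z\right) \left(P + Z\right) = \left(P + Z\right)^{2}$)
$O{\left(71,92 \right)} + Q = \left(92 + 71\right)^{2} - 47102 = 163^{2} - 47102 = 26569 - 47102 = -20533$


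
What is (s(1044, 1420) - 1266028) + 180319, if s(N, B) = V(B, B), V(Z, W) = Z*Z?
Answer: 930691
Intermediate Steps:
V(Z, W) = Z²
s(N, B) = B²
(s(1044, 1420) - 1266028) + 180319 = (1420² - 1266028) + 180319 = (2016400 - 1266028) + 180319 = 750372 + 180319 = 930691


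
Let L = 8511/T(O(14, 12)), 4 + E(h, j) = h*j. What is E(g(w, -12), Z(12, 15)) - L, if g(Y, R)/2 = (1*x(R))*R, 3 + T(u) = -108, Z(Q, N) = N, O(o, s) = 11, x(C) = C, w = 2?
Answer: 162529/37 ≈ 4392.7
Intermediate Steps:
T(u) = -111 (T(u) = -3 - 108 = -111)
g(Y, R) = 2*R**2 (g(Y, R) = 2*((1*R)*R) = 2*(R*R) = 2*R**2)
E(h, j) = -4 + h*j
L = -2837/37 (L = 8511/(-111) = 8511*(-1/111) = -2837/37 ≈ -76.676)
E(g(w, -12), Z(12, 15)) - L = (-4 + (2*(-12)**2)*15) - 1*(-2837/37) = (-4 + (2*144)*15) + 2837/37 = (-4 + 288*15) + 2837/37 = (-4 + 4320) + 2837/37 = 4316 + 2837/37 = 162529/37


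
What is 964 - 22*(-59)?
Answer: 2262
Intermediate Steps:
964 - 22*(-59) = 964 - 1*(-1298) = 964 + 1298 = 2262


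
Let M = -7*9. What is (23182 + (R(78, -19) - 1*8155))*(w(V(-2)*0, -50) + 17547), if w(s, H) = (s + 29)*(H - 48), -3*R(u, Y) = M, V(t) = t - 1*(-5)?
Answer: 221280840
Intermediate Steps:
V(t) = 5 + t (V(t) = t + 5 = 5 + t)
M = -63
R(u, Y) = 21 (R(u, Y) = -⅓*(-63) = 21)
w(s, H) = (-48 + H)*(29 + s) (w(s, H) = (29 + s)*(-48 + H) = (-48 + H)*(29 + s))
(23182 + (R(78, -19) - 1*8155))*(w(V(-2)*0, -50) + 17547) = (23182 + (21 - 1*8155))*((-1392 - 48*(5 - 2)*0 + 29*(-50) - 50*(5 - 2)*0) + 17547) = (23182 + (21 - 8155))*((-1392 - 144*0 - 1450 - 150*0) + 17547) = (23182 - 8134)*((-1392 - 48*0 - 1450 - 50*0) + 17547) = 15048*((-1392 + 0 - 1450 + 0) + 17547) = 15048*(-2842 + 17547) = 15048*14705 = 221280840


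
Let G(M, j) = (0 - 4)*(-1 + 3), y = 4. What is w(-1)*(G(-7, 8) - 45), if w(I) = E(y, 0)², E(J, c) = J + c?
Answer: -848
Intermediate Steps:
G(M, j) = -8 (G(M, j) = -4*2 = -8)
w(I) = 16 (w(I) = (4 + 0)² = 4² = 16)
w(-1)*(G(-7, 8) - 45) = 16*(-8 - 45) = 16*(-53) = -848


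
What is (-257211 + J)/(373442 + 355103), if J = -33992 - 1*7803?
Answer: -299006/728545 ≈ -0.41042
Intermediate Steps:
J = -41795 (J = -33992 - 7803 = -41795)
(-257211 + J)/(373442 + 355103) = (-257211 - 41795)/(373442 + 355103) = -299006/728545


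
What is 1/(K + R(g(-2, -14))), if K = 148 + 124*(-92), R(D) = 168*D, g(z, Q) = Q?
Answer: -1/13612 ≈ -7.3465e-5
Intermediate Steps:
K = -11260 (K = 148 - 11408 = -11260)
1/(K + R(g(-2, -14))) = 1/(-11260 + 168*(-14)) = 1/(-11260 - 2352) = 1/(-13612) = -1/13612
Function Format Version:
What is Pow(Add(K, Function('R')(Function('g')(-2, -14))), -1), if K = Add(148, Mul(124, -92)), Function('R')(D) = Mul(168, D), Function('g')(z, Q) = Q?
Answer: Rational(-1, 13612) ≈ -7.3465e-5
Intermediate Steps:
K = -11260 (K = Add(148, -11408) = -11260)
Pow(Add(K, Function('R')(Function('g')(-2, -14))), -1) = Pow(Add(-11260, Mul(168, -14)), -1) = Pow(Add(-11260, -2352), -1) = Pow(-13612, -1) = Rational(-1, 13612)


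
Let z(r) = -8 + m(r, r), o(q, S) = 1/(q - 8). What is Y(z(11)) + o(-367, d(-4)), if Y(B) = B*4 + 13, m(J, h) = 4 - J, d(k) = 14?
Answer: -17626/375 ≈ -47.003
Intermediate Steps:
o(q, S) = 1/(-8 + q)
z(r) = -4 - r (z(r) = -8 + (4 - r) = -4 - r)
Y(B) = 13 + 4*B (Y(B) = 4*B + 13 = 13 + 4*B)
Y(z(11)) + o(-367, d(-4)) = (13 + 4*(-4 - 1*11)) + 1/(-8 - 367) = (13 + 4*(-4 - 11)) + 1/(-375) = (13 + 4*(-15)) - 1/375 = (13 - 60) - 1/375 = -47 - 1/375 = -17626/375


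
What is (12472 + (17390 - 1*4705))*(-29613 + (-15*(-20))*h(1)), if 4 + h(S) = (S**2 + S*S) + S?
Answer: -752521341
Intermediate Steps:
h(S) = -4 + S + 2*S**2 (h(S) = -4 + ((S**2 + S*S) + S) = -4 + ((S**2 + S**2) + S) = -4 + (2*S**2 + S) = -4 + (S + 2*S**2) = -4 + S + 2*S**2)
(12472 + (17390 - 1*4705))*(-29613 + (-15*(-20))*h(1)) = (12472 + (17390 - 1*4705))*(-29613 + (-15*(-20))*(-4 + 1 + 2*1**2)) = (12472 + (17390 - 4705))*(-29613 + 300*(-4 + 1 + 2*1)) = (12472 + 12685)*(-29613 + 300*(-4 + 1 + 2)) = 25157*(-29613 + 300*(-1)) = 25157*(-29613 - 300) = 25157*(-29913) = -752521341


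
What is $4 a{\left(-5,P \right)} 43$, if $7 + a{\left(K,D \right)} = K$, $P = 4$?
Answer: $-2064$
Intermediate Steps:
$a{\left(K,D \right)} = -7 + K$
$4 a{\left(-5,P \right)} 43 = 4 \left(-7 - 5\right) 43 = 4 \left(-12\right) 43 = \left(-48\right) 43 = -2064$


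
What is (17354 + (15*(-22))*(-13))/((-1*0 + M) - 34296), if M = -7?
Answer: -21644/34303 ≈ -0.63097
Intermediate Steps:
(17354 + (15*(-22))*(-13))/((-1*0 + M) - 34296) = (17354 + (15*(-22))*(-13))/((-1*0 - 7) - 34296) = (17354 - 330*(-13))/((0 - 7) - 34296) = (17354 + 4290)/(-7 - 34296) = 21644/(-34303) = 21644*(-1/34303) = -21644/34303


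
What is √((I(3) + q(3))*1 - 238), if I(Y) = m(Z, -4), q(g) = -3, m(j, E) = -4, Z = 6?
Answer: 7*I*√5 ≈ 15.652*I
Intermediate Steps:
I(Y) = -4
√((I(3) + q(3))*1 - 238) = √((-4 - 3)*1 - 238) = √(-7*1 - 238) = √(-7 - 238) = √(-245) = 7*I*√5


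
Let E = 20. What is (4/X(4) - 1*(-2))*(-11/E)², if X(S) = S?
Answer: 363/400 ≈ 0.90750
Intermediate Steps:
(4/X(4) - 1*(-2))*(-11/E)² = (4/4 - 1*(-2))*(-11/20)² = (4*(¼) + 2)*(-11*1/20)² = (1 + 2)*(-11/20)² = 3*(121/400) = 363/400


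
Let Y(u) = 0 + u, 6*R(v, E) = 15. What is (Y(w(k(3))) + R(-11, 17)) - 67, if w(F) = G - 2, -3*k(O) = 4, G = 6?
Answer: -121/2 ≈ -60.500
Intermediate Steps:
R(v, E) = 5/2 (R(v, E) = (1/6)*15 = 5/2)
k(O) = -4/3 (k(O) = -1/3*4 = -4/3)
w(F) = 4 (w(F) = 6 - 2 = 4)
Y(u) = u
(Y(w(k(3))) + R(-11, 17)) - 67 = (4 + 5/2) - 67 = 13/2 - 67 = -121/2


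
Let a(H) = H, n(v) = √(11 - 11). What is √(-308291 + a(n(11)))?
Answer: I*√308291 ≈ 555.24*I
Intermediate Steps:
n(v) = 0 (n(v) = √0 = 0)
√(-308291 + a(n(11))) = √(-308291 + 0) = √(-308291) = I*√308291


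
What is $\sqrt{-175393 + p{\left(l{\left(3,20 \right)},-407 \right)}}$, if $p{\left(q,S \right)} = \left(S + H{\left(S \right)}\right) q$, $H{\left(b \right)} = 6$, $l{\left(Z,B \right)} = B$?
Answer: $i \sqrt{183413} \approx 428.27 i$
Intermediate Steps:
$p{\left(q,S \right)} = q \left(6 + S\right)$ ($p{\left(q,S \right)} = \left(S + 6\right) q = \left(6 + S\right) q = q \left(6 + S\right)$)
$\sqrt{-175393 + p{\left(l{\left(3,20 \right)},-407 \right)}} = \sqrt{-175393 + 20 \left(6 - 407\right)} = \sqrt{-175393 + 20 \left(-401\right)} = \sqrt{-175393 - 8020} = \sqrt{-183413} = i \sqrt{183413}$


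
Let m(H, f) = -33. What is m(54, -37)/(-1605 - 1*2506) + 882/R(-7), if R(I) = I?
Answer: -517953/4111 ≈ -125.99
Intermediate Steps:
m(54, -37)/(-1605 - 1*2506) + 882/R(-7) = -33/(-1605 - 1*2506) + 882/(-7) = -33/(-1605 - 2506) + 882*(-⅐) = -33/(-4111) - 126 = -33*(-1/4111) - 126 = 33/4111 - 126 = -517953/4111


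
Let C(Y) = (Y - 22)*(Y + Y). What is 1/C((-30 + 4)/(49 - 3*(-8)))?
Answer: 5329/84864 ≈ 0.062795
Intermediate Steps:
C(Y) = 2*Y*(-22 + Y) (C(Y) = (-22 + Y)*(2*Y) = 2*Y*(-22 + Y))
1/C((-30 + 4)/(49 - 3*(-8))) = 1/(2*((-30 + 4)/(49 - 3*(-8)))*(-22 + (-30 + 4)/(49 - 3*(-8)))) = 1/(2*(-26/(49 + 24))*(-22 - 26/(49 + 24))) = 1/(2*(-26/73)*(-22 - 26/73)) = 1/(2*(-26/73)*(-1632/73)) = 1/(84864/5329) = 5329/84864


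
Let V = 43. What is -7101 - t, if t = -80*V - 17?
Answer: -3644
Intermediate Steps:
t = -3457 (t = -80*43 - 17 = -3440 - 17 = -3457)
-7101 - t = -7101 - 1*(-3457) = -7101 + 3457 = -3644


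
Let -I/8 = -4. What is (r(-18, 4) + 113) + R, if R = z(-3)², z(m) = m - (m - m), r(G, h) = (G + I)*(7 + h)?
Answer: 276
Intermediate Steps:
I = 32 (I = -8*(-4) = 32)
r(G, h) = (7 + h)*(32 + G) (r(G, h) = (G + 32)*(7 + h) = (32 + G)*(7 + h) = (7 + h)*(32 + G))
z(m) = m (z(m) = m - 1*0 = m + 0 = m)
R = 9 (R = (-3)² = 9)
(r(-18, 4) + 113) + R = ((224 + 7*(-18) + 32*4 - 18*4) + 113) + 9 = ((224 - 126 + 128 - 72) + 113) + 9 = (154 + 113) + 9 = 267 + 9 = 276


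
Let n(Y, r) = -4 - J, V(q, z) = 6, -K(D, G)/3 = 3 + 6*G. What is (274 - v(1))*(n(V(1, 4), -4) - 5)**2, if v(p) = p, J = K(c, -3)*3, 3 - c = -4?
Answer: 5660928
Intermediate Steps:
c = 7 (c = 3 - 1*(-4) = 3 + 4 = 7)
K(D, G) = -9 - 18*G (K(D, G) = -3*(3 + 6*G) = -9 - 18*G)
J = 135 (J = (-9 - 18*(-3))*3 = (-9 + 54)*3 = 45*3 = 135)
n(Y, r) = -139 (n(Y, r) = -4 - 1*135 = -4 - 135 = -139)
(274 - v(1))*(n(V(1, 4), -4) - 5)**2 = (274 - 1*1)*(-139 - 5)**2 = (274 - 1)*(-144)**2 = 273*20736 = 5660928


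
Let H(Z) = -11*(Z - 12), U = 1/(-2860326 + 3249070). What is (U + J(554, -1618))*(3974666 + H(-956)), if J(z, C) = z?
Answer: 429146934848289/194372 ≈ 2.2079e+9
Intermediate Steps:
U = 1/388744 ≈ 2.5724e-6
H(Z) = 132 - 11*Z (H(Z) = -11*(-12 + Z) = 132 - 11*Z)
(U + J(554, -1618))*(3974666 + H(-956)) = (1/388744 + 554)*(3974666 + (132 - 11*(-956))) = 215364177*(3974666 + (132 + 10516))/388744 = 215364177*(3974666 + 10648)/388744 = (215364177/388744)*3985314 = 429146934848289/194372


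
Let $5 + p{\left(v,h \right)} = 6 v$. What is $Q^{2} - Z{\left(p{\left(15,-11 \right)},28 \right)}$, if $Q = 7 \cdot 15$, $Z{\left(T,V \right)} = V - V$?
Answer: $11025$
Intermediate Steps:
$p{\left(v,h \right)} = -5 + 6 v$
$Z{\left(T,V \right)} = 0$
$Q = 105$
$Q^{2} - Z{\left(p{\left(15,-11 \right)},28 \right)} = 105^{2} - 0 = 11025 + 0 = 11025$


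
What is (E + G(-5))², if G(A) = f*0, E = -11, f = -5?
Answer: 121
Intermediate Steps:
G(A) = 0 (G(A) = -5*0 = 0)
(E + G(-5))² = (-11 + 0)² = (-11)² = 121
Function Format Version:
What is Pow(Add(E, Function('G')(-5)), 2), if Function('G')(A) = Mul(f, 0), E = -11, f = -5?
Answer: 121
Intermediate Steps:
Function('G')(A) = 0 (Function('G')(A) = Mul(-5, 0) = 0)
Pow(Add(E, Function('G')(-5)), 2) = Pow(Add(-11, 0), 2) = Pow(-11, 2) = 121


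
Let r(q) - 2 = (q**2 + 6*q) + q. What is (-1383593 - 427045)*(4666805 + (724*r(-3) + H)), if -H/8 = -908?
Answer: -8449937926902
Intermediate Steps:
H = 7264 (H = -8*(-908) = 7264)
r(q) = 2 + q**2 + 7*q (r(q) = 2 + ((q**2 + 6*q) + q) = 2 + (q**2 + 7*q) = 2 + q**2 + 7*q)
(-1383593 - 427045)*(4666805 + (724*r(-3) + H)) = (-1383593 - 427045)*(4666805 + (724*(2 + (-3)**2 + 7*(-3)) + 7264)) = -1810638*(4666805 + (724*(2 + 9 - 21) + 7264)) = -1810638*(4666805 + (724*(-10) + 7264)) = -1810638*(4666805 + (-7240 + 7264)) = -1810638*(4666805 + 24) = -1810638*4666829 = -8449937926902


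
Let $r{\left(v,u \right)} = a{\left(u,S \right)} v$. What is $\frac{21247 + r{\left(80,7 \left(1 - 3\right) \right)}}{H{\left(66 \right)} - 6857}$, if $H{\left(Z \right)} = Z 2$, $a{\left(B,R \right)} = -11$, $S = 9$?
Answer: $- \frac{20367}{6725} \approx -3.0285$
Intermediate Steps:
$H{\left(Z \right)} = 2 Z$
$r{\left(v,u \right)} = - 11 v$
$\frac{21247 + r{\left(80,7 \left(1 - 3\right) \right)}}{H{\left(66 \right)} - 6857} = \frac{21247 - 880}{2 \cdot 66 - 6857} = \frac{21247 - 880}{132 - 6857} = \frac{20367}{-6725} = 20367 \left(- \frac{1}{6725}\right) = - \frac{20367}{6725}$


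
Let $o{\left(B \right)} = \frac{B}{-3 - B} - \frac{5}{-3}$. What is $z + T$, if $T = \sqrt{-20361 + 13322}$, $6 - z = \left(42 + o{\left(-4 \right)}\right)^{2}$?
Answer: $- \frac{14107}{9} + i \sqrt{7039} \approx -1567.4 + 83.899 i$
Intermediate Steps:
$o{\left(B \right)} = \frac{5}{3} + \frac{B}{-3 - B}$ ($o{\left(B \right)} = \frac{B}{-3 - B} - - \frac{5}{3} = \frac{B}{-3 - B} + \frac{5}{3} = \frac{5}{3} + \frac{B}{-3 - B}$)
$z = - \frac{14107}{9}$ ($z = 6 - \left(42 + \frac{15 + 2 \left(-4\right)}{3 \left(3 - 4\right)}\right)^{2} = 6 - \left(42 + \frac{15 - 8}{3 \left(-1\right)}\right)^{2} = 6 - \left(42 + \frac{1}{3} \left(-1\right) 7\right)^{2} = 6 - \left(42 - \frac{7}{3}\right)^{2} = 6 - \left(\frac{119}{3}\right)^{2} = 6 - \frac{14161}{9} = - \frac{14107}{9} \approx -1567.4$)
$T = i \sqrt{7039}$ ($T = \sqrt{-7039} = i \sqrt{7039} \approx 83.899 i$)
$z + T = - \frac{14107}{9} + i \sqrt{7039}$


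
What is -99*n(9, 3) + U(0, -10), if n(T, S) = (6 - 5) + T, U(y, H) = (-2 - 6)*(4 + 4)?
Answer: -1054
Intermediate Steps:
U(y, H) = -64 (U(y, H) = -8*8 = -64)
n(T, S) = 1 + T
-99*n(9, 3) + U(0, -10) = -99*(1 + 9) - 64 = -99*10 - 64 = -990 - 64 = -1054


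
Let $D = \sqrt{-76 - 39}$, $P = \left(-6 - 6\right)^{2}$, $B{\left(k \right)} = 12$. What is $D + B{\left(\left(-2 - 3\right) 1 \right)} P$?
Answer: $1728 + i \sqrt{115} \approx 1728.0 + 10.724 i$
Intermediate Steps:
$P = 144$ ($P = \left(-12\right)^{2} = 144$)
$D = i \sqrt{115}$ ($D = \sqrt{-115} = i \sqrt{115} \approx 10.724 i$)
$D + B{\left(\left(-2 - 3\right) 1 \right)} P = i \sqrt{115} + 12 \cdot 144 = i \sqrt{115} + 1728 = 1728 + i \sqrt{115}$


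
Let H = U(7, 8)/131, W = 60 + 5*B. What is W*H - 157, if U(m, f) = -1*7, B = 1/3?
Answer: -62996/393 ≈ -160.30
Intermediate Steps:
B = ⅓ ≈ 0.33333
U(m, f) = -7
W = 185/3 (W = 60 + 5*(⅓) = 60 + 5/3 = 185/3 ≈ 61.667)
H = -7/131 ≈ -0.053435
W*H - 157 = (185/3)*(-7/131) - 157 = -1295/393 - 157 = -62996/393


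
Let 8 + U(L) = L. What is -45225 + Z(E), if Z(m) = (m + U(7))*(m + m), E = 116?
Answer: -18545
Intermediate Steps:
U(L) = -8 + L
Z(m) = 2*m*(-1 + m) (Z(m) = (m + (-8 + 7))*(m + m) = (m - 1)*(2*m) = (-1 + m)*(2*m) = 2*m*(-1 + m))
-45225 + Z(E) = -45225 + 2*116*(-1 + 116) = -45225 + 2*116*115 = -45225 + 26680 = -18545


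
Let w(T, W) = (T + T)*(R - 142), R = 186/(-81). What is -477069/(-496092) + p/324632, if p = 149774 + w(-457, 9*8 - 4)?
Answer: 11836669040/6470651979 ≈ 1.8293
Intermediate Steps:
R = -62/27 (R = 186*(-1/81) = -62/27 ≈ -2.2963)
w(T, W) = -7792*T/27 (w(T, W) = (T + T)*(-62/27 - 142) = (2*T)*(-3896/27) = -7792*T/27)
p = 7604842/27 (p = 149774 - 7792/27*(-457) = 149774 + 3560944/27 = 7604842/27 ≈ 2.8166e+5)
-477069/(-496092) + p/324632 = -477069/(-496092) + (7604842/27)/324632 = -477069*(-1/496092) + (7604842/27)*(1/324632) = 159023/165364 + 543203/626076 = 11836669040/6470651979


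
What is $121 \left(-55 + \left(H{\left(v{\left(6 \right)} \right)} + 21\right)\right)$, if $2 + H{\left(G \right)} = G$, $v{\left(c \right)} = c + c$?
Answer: $-2904$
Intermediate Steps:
$v{\left(c \right)} = 2 c$
$H{\left(G \right)} = -2 + G$
$121 \left(-55 + \left(H{\left(v{\left(6 \right)} \right)} + 21\right)\right) = 121 \left(-55 + \left(\left(-2 + 2 \cdot 6\right) + 21\right)\right) = 121 \left(-55 + \left(\left(-2 + 12\right) + 21\right)\right) = 121 \left(-55 + \left(10 + 21\right)\right) = 121 \left(-55 + 31\right) = 121 \left(-24\right) = -2904$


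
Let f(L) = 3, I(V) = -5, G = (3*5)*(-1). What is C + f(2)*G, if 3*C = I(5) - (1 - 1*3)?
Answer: -46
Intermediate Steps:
G = -15 (G = 15*(-1) = -15)
C = -1 (C = (-5 - (1 - 1*3))/3 = (-5 - (1 - 3))/3 = (-5 - 1*(-2))/3 = (-5 + 2)/3 = (⅓)*(-3) = -1)
C + f(2)*G = -1 + 3*(-15) = -1 - 45 = -46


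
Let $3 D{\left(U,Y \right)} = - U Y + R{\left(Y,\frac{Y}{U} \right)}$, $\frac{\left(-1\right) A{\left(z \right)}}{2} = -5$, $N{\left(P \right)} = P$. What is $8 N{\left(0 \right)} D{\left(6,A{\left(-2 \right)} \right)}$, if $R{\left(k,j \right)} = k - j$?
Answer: $0$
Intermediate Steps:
$A{\left(z \right)} = 10$ ($A{\left(z \right)} = \left(-2\right) \left(-5\right) = 10$)
$D{\left(U,Y \right)} = \frac{Y}{3} - \frac{U Y}{3} - \frac{Y}{3 U}$ ($D{\left(U,Y \right)} = \frac{- U Y + \left(Y - \frac{Y}{U}\right)}{3} = \frac{Y - U Y - \frac{Y}{U}}{3} = \frac{Y}{3} - \frac{U Y}{3} - \frac{Y}{3 U}$)
$8 N{\left(0 \right)} D{\left(6,A{\left(-2 \right)} \right)} = 8 \cdot 0 \cdot \frac{1}{3} \cdot 10 \cdot \frac{1}{6} \left(-1 + 6 \left(1 - 6\right)\right) = 0 \cdot \frac{1}{3} \cdot 10 \cdot \frac{1}{6} \left(-1 + 6 \left(1 - 6\right)\right) = 0 \cdot \frac{1}{3} \cdot 10 \cdot \frac{1}{6} \left(-1 + 6 \left(-5\right)\right) = 0 \cdot \frac{1}{3} \cdot 10 \cdot \frac{1}{6} \left(-1 - 30\right) = 0 \cdot \frac{1}{3} \cdot 10 \cdot \frac{1}{6} \left(-31\right) = 0 \left(- \frac{155}{9}\right) = 0$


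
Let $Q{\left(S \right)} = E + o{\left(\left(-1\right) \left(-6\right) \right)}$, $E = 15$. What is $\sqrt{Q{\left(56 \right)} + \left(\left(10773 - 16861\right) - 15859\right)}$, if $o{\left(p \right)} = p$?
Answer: $i \sqrt{21926} \approx 148.07 i$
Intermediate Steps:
$Q{\left(S \right)} = 21$ ($Q{\left(S \right)} = 15 - -6 = 15 + 6 = 21$)
$\sqrt{Q{\left(56 \right)} + \left(\left(10773 - 16861\right) - 15859\right)} = \sqrt{21 + \left(\left(10773 - 16861\right) - 15859\right)} = \sqrt{21 - 21947} = \sqrt{-21926} = i \sqrt{21926}$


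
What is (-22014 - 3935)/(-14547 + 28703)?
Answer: -25949/14156 ≈ -1.8331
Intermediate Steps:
(-22014 - 3935)/(-14547 + 28703) = -25949/14156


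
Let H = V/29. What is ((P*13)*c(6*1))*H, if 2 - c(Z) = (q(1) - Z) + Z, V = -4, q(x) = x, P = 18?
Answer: -936/29 ≈ -32.276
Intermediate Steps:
c(Z) = 1 (c(Z) = 2 - ((1 - Z) + Z) = 2 - 1*1 = 2 - 1 = 1)
H = -4/29 ≈ -0.13793
((P*13)*c(6*1))*H = ((18*13)*1)*(-4/29) = (234*1)*(-4/29) = 234*(-4/29) = -936/29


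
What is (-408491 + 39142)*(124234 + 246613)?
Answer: -136971968603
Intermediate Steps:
(-408491 + 39142)*(124234 + 246613) = -369349*370847 = -136971968603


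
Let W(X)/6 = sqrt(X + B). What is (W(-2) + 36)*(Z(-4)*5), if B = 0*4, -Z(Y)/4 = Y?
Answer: 2880 + 480*I*sqrt(2) ≈ 2880.0 + 678.82*I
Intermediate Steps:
Z(Y) = -4*Y
B = 0
W(X) = 6*sqrt(X) (W(X) = 6*sqrt(X + 0) = 6*sqrt(X))
(W(-2) + 36)*(Z(-4)*5) = (6*sqrt(-2) + 36)*(-4*(-4)*5) = (6*(I*sqrt(2)) + 36)*(16*5) = (6*I*sqrt(2) + 36)*80 = (36 + 6*I*sqrt(2))*80 = 2880 + 480*I*sqrt(2)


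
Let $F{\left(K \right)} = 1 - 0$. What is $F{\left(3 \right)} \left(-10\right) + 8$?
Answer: $-2$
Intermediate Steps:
$F{\left(K \right)} = 1$ ($F{\left(K \right)} = 1 + 0 = 1$)
$F{\left(3 \right)} \left(-10\right) + 8 = 1 \left(-10\right) + 8 = -10 + 8 = -2$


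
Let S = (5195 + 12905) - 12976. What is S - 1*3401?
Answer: 1723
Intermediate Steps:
S = 5124 (S = 18100 - 12976 = 5124)
S - 1*3401 = 5124 - 1*3401 = 5124 - 3401 = 1723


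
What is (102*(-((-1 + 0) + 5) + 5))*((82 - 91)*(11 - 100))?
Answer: 81702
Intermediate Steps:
(102*(-((-1 + 0) + 5) + 5))*((82 - 91)*(11 - 100)) = (102*(-(-1 + 5) + 5))*(-9*(-89)) = (102*(-1*4 + 5))*801 = (102*(-4 + 5))*801 = (102*1)*801 = 102*801 = 81702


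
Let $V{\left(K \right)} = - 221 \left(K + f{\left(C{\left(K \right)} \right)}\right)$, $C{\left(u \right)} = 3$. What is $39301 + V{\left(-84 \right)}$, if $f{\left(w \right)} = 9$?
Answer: $55876$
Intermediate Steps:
$V{\left(K \right)} = -1989 - 221 K$ ($V{\left(K \right)} = - 221 \left(K + 9\right) = - 221 \left(9 + K\right) = -1989 - 221 K$)
$39301 + V{\left(-84 \right)} = 39301 - -16575 = 39301 + \left(-1989 + 18564\right) = 39301 + 16575 = 55876$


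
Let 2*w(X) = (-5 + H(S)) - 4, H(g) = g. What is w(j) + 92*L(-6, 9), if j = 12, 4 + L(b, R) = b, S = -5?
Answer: -927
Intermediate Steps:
L(b, R) = -4 + b
w(X) = -7 (w(X) = ((-5 - 5) - 4)/2 = (-10 - 4)/2 = (1/2)*(-14) = -7)
w(j) + 92*L(-6, 9) = -7 + 92*(-4 - 6) = -7 + 92*(-10) = -7 - 920 = -927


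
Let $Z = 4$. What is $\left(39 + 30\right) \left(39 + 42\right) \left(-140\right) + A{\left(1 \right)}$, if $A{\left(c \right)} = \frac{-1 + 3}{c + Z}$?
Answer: $- \frac{3912298}{5} \approx -7.8246 \cdot 10^{5}$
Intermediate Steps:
$A{\left(c \right)} = \frac{2}{4 + c}$ ($A{\left(c \right)} = \frac{-1 + 3}{c + 4} = \frac{2}{4 + c}$)
$\left(39 + 30\right) \left(39 + 42\right) \left(-140\right) + A{\left(1 \right)} = \left(39 + 30\right) \left(39 + 42\right) \left(-140\right) + \frac{2}{4 + 1} = 69 \cdot 81 \left(-140\right) + \frac{2}{5} = 5589 \left(-140\right) + 2 \cdot \frac{1}{5} = -782460 + \frac{2}{5} = - \frac{3912298}{5}$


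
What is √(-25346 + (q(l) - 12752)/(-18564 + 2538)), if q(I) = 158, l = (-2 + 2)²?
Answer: I*√180818865957/2671 ≈ 159.2*I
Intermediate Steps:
l = 0 (l = 0² = 0)
√(-25346 + (q(l) - 12752)/(-18564 + 2538)) = √(-25346 + (158 - 12752)/(-18564 + 2538)) = √(-25346 - 12594/(-16026)) = √(-25346 - 12594*(-1/16026)) = √(-25346 + 2099/2671) = √(-67697067/2671) = I*√180818865957/2671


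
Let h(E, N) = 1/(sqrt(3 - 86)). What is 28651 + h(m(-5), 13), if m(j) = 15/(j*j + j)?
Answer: 28651 - I*sqrt(83)/83 ≈ 28651.0 - 0.10976*I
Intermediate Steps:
m(j) = 15/(j + j**2) (m(j) = 15/(j**2 + j) = 15/(j + j**2))
h(E, N) = -I*sqrt(83)/83 (h(E, N) = 1/(sqrt(-83)) = 1/(I*sqrt(83)) = -I*sqrt(83)/83)
28651 + h(m(-5), 13) = 28651 - I*sqrt(83)/83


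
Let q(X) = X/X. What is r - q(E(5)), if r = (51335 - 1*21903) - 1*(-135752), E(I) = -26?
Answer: 165183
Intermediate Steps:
q(X) = 1
r = 165184 (r = (51335 - 21903) + 135752 = 29432 + 135752 = 165184)
r - q(E(5)) = 165184 - 1*1 = 165184 - 1 = 165183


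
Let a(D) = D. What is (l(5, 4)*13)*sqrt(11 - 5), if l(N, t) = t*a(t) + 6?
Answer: 286*sqrt(6) ≈ 700.55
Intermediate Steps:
l(N, t) = 6 + t**2 (l(N, t) = t*t + 6 = t**2 + 6 = 6 + t**2)
(l(5, 4)*13)*sqrt(11 - 5) = ((6 + 4**2)*13)*sqrt(11 - 5) = ((6 + 16)*13)*sqrt(6) = (22*13)*sqrt(6) = 286*sqrt(6)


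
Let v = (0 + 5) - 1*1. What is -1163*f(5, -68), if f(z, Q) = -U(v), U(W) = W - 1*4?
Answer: 0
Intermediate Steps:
v = 4 (v = 5 - 1 = 4)
U(W) = -4 + W (U(W) = W - 4 = -4 + W)
f(z, Q) = 0 (f(z, Q) = -(-4 + 4) = -1*0 = 0)
-1163*f(5, -68) = -1163*0 = 0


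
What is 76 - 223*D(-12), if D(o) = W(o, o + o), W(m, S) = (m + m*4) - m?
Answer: 10780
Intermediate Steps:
W(m, S) = 4*m (W(m, S) = (m + 4*m) - m = 5*m - m = 4*m)
D(o) = 4*o
76 - 223*D(-12) = 76 - 892*(-12) = 76 - 223*(-48) = 76 + 10704 = 10780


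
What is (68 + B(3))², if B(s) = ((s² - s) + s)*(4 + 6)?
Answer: 24964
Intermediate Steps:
B(s) = 10*s² (B(s) = s²*10 = 10*s²)
(68 + B(3))² = (68 + 10*3²)² = (68 + 10*9)² = (68 + 90)² = 158² = 24964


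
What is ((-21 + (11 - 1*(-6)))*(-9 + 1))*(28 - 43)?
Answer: -480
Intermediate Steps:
((-21 + (11 - 1*(-6)))*(-9 + 1))*(28 - 43) = ((-21 + (11 + 6))*(-8))*(-15) = ((-21 + 17)*(-8))*(-15) = -4*(-8)*(-15) = 32*(-15) = -480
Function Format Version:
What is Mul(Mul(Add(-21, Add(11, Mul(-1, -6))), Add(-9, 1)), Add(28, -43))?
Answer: -480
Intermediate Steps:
Mul(Mul(Add(-21, Add(11, Mul(-1, -6))), Add(-9, 1)), Add(28, -43)) = Mul(Mul(Add(-21, Add(11, 6)), -8), -15) = Mul(Mul(Add(-21, 17), -8), -15) = Mul(Mul(-4, -8), -15) = Mul(32, -15) = -480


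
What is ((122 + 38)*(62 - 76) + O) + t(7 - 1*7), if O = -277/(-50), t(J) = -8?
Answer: -112123/50 ≈ -2242.5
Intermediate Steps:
O = 277/50 (O = -277*(-1/50) = 277/50 ≈ 5.5400)
((122 + 38)*(62 - 76) + O) + t(7 - 1*7) = ((122 + 38)*(62 - 76) + 277/50) - 8 = (160*(-14) + 277/50) - 8 = (-2240 + 277/50) - 8 = -111723/50 - 8 = -112123/50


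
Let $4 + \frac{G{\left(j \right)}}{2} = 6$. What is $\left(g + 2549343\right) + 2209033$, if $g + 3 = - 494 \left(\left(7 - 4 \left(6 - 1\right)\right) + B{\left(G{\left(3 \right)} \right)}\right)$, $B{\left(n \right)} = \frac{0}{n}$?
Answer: $4764795$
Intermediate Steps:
$G{\left(j \right)} = 4$ ($G{\left(j \right)} = -8 + 2 \cdot 6 = -8 + 12 = 4$)
$B{\left(n \right)} = 0$
$g = 6419$ ($g = -3 - 494 \left(\left(7 - 4 \left(6 - 1\right)\right) + 0\right) = -3 - 494 \left(\left(7 - 20\right) + 0\right) = -3 - 494 \left(-13 + 0\right) = -3 - -6422 = -3 + 6422 = 6419$)
$\left(g + 2549343\right) + 2209033 = \left(6419 + 2549343\right) + 2209033 = 2555762 + 2209033 = 4764795$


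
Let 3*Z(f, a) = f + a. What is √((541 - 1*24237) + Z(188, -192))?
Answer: 2*I*√53319/3 ≈ 153.94*I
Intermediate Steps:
Z(f, a) = a/3 + f/3 (Z(f, a) = (f + a)/3 = (a + f)/3 = a/3 + f/3)
√((541 - 1*24237) + Z(188, -192)) = √((541 - 1*24237) + ((⅓)*(-192) + (⅓)*188)) = √((541 - 24237) + (-64 + 188/3)) = √(-23696 - 4/3) = √(-71092/3) = 2*I*√53319/3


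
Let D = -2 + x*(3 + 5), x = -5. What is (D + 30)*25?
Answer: -300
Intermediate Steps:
D = -42 (D = -2 - 5*(3 + 5) = -2 - 5*8 = -2 - 40 = -42)
(D + 30)*25 = (-42 + 30)*25 = -12*25 = -300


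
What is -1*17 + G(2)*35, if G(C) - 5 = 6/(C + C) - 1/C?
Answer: 193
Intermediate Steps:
G(C) = 5 + 2/C (G(C) = 5 + (6/(C + C) - 1/C) = 5 + (6/((2*C)) - 1/C) = 5 + (6*(1/(2*C)) - 1/C) = 5 + (3/C - 1/C) = 5 + 2/C)
-1*17 + G(2)*35 = -1*17 + (5 + 2/2)*35 = -17 + (5 + 2*(½))*35 = -17 + (5 + 1)*35 = -17 + 6*35 = -17 + 210 = 193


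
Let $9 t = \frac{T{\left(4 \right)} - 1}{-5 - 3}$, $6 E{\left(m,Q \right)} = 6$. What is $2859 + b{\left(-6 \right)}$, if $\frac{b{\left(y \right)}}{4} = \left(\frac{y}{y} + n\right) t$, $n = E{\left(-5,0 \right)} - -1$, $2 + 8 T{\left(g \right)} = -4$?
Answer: $\frac{68623}{24} \approx 2859.3$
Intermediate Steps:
$T{\left(g \right)} = - \frac{3}{4}$ ($T{\left(g \right)} = - \frac{1}{4} + \frac{1}{8} \left(-4\right) = - \frac{1}{4} - \frac{1}{2} = - \frac{3}{4}$)
$E{\left(m,Q \right)} = 1$ ($E{\left(m,Q \right)} = \frac{1}{6} \cdot 6 = 1$)
$t = \frac{7}{288}$ ($t = \frac{\left(- \frac{3}{4} - 1\right) \frac{1}{-5 - 3}}{9} = \frac{\left(- \frac{7}{4}\right) \frac{1}{-8}}{9} = \frac{\left(- \frac{7}{4}\right) \left(- \frac{1}{8}\right)}{9} = \frac{1}{9} \cdot \frac{7}{32} = \frac{7}{288} \approx 0.024306$)
$n = 2$ ($n = 1 - -1 = 1 + 1 = 2$)
$b{\left(y \right)} = \frac{7}{24}$ ($b{\left(y \right)} = 4 \left(\frac{y}{y} + 2\right) \frac{7}{288} = 4 \left(1 + 2\right) \frac{7}{288} = 4 \cdot 3 \cdot \frac{7}{288} = 4 \cdot \frac{7}{96} = \frac{7}{24}$)
$2859 + b{\left(-6 \right)} = 2859 + \frac{7}{24} = \frac{68623}{24}$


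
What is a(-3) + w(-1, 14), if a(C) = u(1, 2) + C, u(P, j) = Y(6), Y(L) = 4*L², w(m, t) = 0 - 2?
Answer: 139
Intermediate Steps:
w(m, t) = -2
u(P, j) = 144 (u(P, j) = 4*6² = 4*36 = 144)
a(C) = 144 + C
a(-3) + w(-1, 14) = (144 - 3) - 2 = 141 - 2 = 139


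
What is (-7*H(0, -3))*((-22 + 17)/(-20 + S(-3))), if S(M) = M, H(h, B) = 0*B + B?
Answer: 105/23 ≈ 4.5652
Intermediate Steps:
H(h, B) = B (H(h, B) = 0 + B = B)
(-7*H(0, -3))*((-22 + 17)/(-20 + S(-3))) = (-7*(-3))*((-22 + 17)/(-20 - 3)) = 21*(-5/(-23)) = 21*(-5*(-1/23)) = 21*(5/23) = 105/23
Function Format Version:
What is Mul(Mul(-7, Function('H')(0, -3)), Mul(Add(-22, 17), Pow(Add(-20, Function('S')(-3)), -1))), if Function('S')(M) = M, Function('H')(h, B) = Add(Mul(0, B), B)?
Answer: Rational(105, 23) ≈ 4.5652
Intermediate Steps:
Function('H')(h, B) = B (Function('H')(h, B) = Add(0, B) = B)
Mul(Mul(-7, Function('H')(0, -3)), Mul(Add(-22, 17), Pow(Add(-20, Function('S')(-3)), -1))) = Mul(Mul(-7, -3), Mul(Add(-22, 17), Pow(Add(-20, -3), -1))) = Mul(21, Mul(-5, Pow(-23, -1))) = Mul(21, Mul(-5, Rational(-1, 23))) = Mul(21, Rational(5, 23)) = Rational(105, 23)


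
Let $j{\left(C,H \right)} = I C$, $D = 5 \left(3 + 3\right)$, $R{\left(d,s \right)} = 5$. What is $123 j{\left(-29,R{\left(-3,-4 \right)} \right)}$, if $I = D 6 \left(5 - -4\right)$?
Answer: $-5778540$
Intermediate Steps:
$D = 30$ ($D = 5 \cdot 6 = 30$)
$I = 1620$ ($I = 30 \cdot 6 \left(5 - -4\right) = 30 \cdot 6 \left(5 + 4\right) = 30 \cdot 6 \cdot 9 = 30 \cdot 54 = 1620$)
$j{\left(C,H \right)} = 1620 C$
$123 j{\left(-29,R{\left(-3,-4 \right)} \right)} = 123 \cdot 1620 \left(-29\right) = 123 \left(-46980\right) = -5778540$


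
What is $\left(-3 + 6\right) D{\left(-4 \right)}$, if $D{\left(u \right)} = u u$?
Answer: $48$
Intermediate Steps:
$D{\left(u \right)} = u^{2}$
$\left(-3 + 6\right) D{\left(-4 \right)} = \left(-3 + 6\right) \left(-4\right)^{2} = 3 \cdot 16 = 48$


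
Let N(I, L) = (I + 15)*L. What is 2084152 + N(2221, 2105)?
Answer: 6790932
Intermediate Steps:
N(I, L) = L*(15 + I) (N(I, L) = (15 + I)*L = L*(15 + I))
2084152 + N(2221, 2105) = 2084152 + 2105*(15 + 2221) = 2084152 + 2105*2236 = 2084152 + 4706780 = 6790932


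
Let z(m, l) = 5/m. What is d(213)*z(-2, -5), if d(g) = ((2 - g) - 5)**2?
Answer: -116640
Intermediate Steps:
d(g) = (-3 - g)**2
d(213)*z(-2, -5) = (3 + 213)**2*(5/(-2)) = 216**2*(5*(-1/2)) = 46656*(-5/2) = -116640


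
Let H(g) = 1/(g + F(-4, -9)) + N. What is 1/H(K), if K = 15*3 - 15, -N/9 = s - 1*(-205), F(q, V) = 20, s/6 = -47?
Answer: 50/34651 ≈ 0.0014430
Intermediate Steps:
s = -282 (s = 6*(-47) = -282)
N = 693 (N = -9*(-282 - 1*(-205)) = -9*(-282 + 205) = -9*(-77) = 693)
K = 30 (K = 45 - 15 = 30)
H(g) = 693 + 1/(20 + g) (H(g) = 1/(g + 20) + 693 = 1/(20 + g) + 693 = 693 + 1/(20 + g))
1/H(K) = 1/((13861 + 693*30)/(20 + 30)) = 1/((13861 + 20790)/50) = 1/((1/50)*34651) = 1/(34651/50) = 50/34651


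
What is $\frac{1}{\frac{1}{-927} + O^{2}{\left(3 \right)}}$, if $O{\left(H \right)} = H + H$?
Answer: $\frac{927}{33371} \approx 0.027779$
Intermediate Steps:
$O{\left(H \right)} = 2 H$
$\frac{1}{\frac{1}{-927} + O^{2}{\left(3 \right)}} = \frac{1}{\frac{1}{-927} + \left(2 \cdot 3\right)^{2}} = \frac{1}{- \frac{1}{927} + 6^{2}} = \frac{1}{- \frac{1}{927} + 36} = \frac{1}{\frac{33371}{927}} = \frac{927}{33371}$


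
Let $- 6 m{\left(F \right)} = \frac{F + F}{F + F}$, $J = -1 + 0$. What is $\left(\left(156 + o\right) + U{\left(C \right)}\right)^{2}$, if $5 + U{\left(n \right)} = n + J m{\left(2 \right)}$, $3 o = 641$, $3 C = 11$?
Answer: $\frac{543169}{4} \approx 1.3579 \cdot 10^{5}$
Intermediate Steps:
$C = \frac{11}{3}$ ($C = \frac{1}{3} \cdot 11 = \frac{11}{3} \approx 3.6667$)
$J = -1$
$m{\left(F \right)} = - \frac{1}{6}$ ($m{\left(F \right)} = - \frac{\left(F + F\right) \frac{1}{F + F}}{6} = - \frac{2 F \frac{1}{2 F}}{6} = \left(- \frac{1}{6}\right) 1 = - \frac{1}{6}$)
$o = \frac{641}{3}$ ($o = \frac{1}{3} \cdot 641 = \frac{641}{3} \approx 213.67$)
$U{\left(n \right)} = - \frac{29}{6} + n$ ($U{\left(n \right)} = -5 + \left(n - - \frac{1}{6}\right) = -5 + \left(n + \frac{1}{6}\right) = -5 + \left(\frac{1}{6} + n\right) = - \frac{29}{6} + n$)
$\left(\left(156 + o\right) + U{\left(C \right)}\right)^{2} = \left(\left(156 + \frac{641}{3}\right) + \left(- \frac{29}{6} + \frac{11}{3}\right)\right)^{2} = \left(\frac{1109}{3} - \frac{7}{6}\right)^{2} = \left(\frac{737}{2}\right)^{2} = \frac{543169}{4}$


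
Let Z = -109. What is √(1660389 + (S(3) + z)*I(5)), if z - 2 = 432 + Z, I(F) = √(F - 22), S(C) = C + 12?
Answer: √(1660389 + 340*I*√17) ≈ 1288.6 + 0.544*I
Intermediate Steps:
S(C) = 12 + C
I(F) = √(-22 + F)
z = 325 (z = 2 + (432 - 109) = 2 + 323 = 325)
√(1660389 + (S(3) + z)*I(5)) = √(1660389 + ((12 + 3) + 325)*√(-22 + 5)) = √(1660389 + (15 + 325)*√(-17)) = √(1660389 + 340*(I*√17)) = √(1660389 + 340*I*√17)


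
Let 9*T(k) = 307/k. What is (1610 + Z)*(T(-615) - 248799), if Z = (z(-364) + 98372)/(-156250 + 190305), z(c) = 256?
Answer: -75640369081937416/188494425 ≈ -4.0129e+8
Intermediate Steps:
T(k) = 307/(9*k) (T(k) = (307/k)/9 = 307/(9*k))
Z = 98628/34055 (Z = (256 + 98372)/(-156250 + 190305) = 98628/34055 ≈ 2.8961)
(1610 + Z)*(T(-615) - 248799) = (1610 + 98628/34055)*((307/9)/(-615) - 248799) = 54927178*((307/9)*(-1/615) - 248799)/34055 = 54927178*(-307/5535 - 248799)/34055 = (54927178/34055)*(-1377102772/5535) = -75640369081937416/188494425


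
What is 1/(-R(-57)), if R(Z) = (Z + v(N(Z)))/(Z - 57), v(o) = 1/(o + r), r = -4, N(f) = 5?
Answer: -57/28 ≈ -2.0357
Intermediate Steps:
v(o) = 1/(-4 + o) (v(o) = 1/(o - 4) = 1/(-4 + o))
R(Z) = (1 + Z)/(-57 + Z) (R(Z) = (Z + 1/(-4 + 5))/(Z - 57) = (Z + 1/1)/(-57 + Z) = (Z + 1)/(-57 + Z) = (1 + Z)/(-57 + Z))
1/(-R(-57)) = 1/(-(1 - 57)/(-57 - 57)) = 1/(-(-56)/(-114)) = 1/(-(-1)*(-56)/114) = 1/(-1*28/57) = 1/(-28/57) = -57/28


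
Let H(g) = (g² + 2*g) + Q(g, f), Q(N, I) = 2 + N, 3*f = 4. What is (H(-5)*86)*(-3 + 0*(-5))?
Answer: -3096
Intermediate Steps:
f = 4/3 (f = (⅓)*4 = 4/3 ≈ 1.3333)
H(g) = 2 + g² + 3*g (H(g) = (g² + 2*g) + (2 + g) = 2 + g² + 3*g)
(H(-5)*86)*(-3 + 0*(-5)) = ((2 + (-5)² + 3*(-5))*86)*(-3 + 0*(-5)) = ((2 + 25 - 15)*86)*(-3 + 0) = (12*86)*(-3) = 1032*(-3) = -3096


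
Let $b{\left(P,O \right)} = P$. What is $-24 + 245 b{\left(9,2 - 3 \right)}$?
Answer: $2181$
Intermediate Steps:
$-24 + 245 b{\left(9,2 - 3 \right)} = -24 + 245 \cdot 9 = -24 + 2205 = 2181$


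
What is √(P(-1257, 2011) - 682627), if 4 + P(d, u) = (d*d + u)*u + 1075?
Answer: 4*√198802569 ≈ 56399.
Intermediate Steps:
P(d, u) = 1071 + u*(u + d²) (P(d, u) = -4 + ((d*d + u)*u + 1075) = -4 + ((d² + u)*u + 1075) = -4 + ((u + d²)*u + 1075) = -4 + (u*(u + d²) + 1075) = -4 + (1075 + u*(u + d²)) = 1071 + u*(u + d²))
√(P(-1257, 2011) - 682627) = √((1071 + 2011² + 2011*(-1257)²) - 682627) = √((1071 + 4044121 + 2011*1580049) - 682627) = √((1071 + 4044121 + 3177478539) - 682627) = √(3181523731 - 682627) = √3180841104 = 4*√198802569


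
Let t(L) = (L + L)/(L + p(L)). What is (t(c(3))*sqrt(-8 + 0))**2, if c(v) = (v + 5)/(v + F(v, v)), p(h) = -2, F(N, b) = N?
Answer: -128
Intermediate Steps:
c(v) = (5 + v)/(2*v) (c(v) = (v + 5)/(v + v) = (5 + v)/((2*v)) = (5 + v)*(1/(2*v)) = (5 + v)/(2*v))
t(L) = 2*L/(-2 + L) (t(L) = (L + L)/(L - 2) = (2*L)/(-2 + L) = 2*L/(-2 + L))
(t(c(3))*sqrt(-8 + 0))**2 = ((2*((1/2)*(5 + 3)/3)/(-2 + (1/2)*(5 + 3)/3))*sqrt(-8 + 0))**2 = ((2*((1/2)*(1/3)*8)/(-2 + (1/2)*(1/3)*8))*sqrt(-8))**2 = ((2*(4/3)/(-2 + 4/3))*(2*I*sqrt(2)))**2 = ((2*(4/3)/(-2/3))*(2*I*sqrt(2)))**2 = ((2*(4/3)*(-3/2))*(2*I*sqrt(2)))**2 = (-8*I*sqrt(2))**2 = -128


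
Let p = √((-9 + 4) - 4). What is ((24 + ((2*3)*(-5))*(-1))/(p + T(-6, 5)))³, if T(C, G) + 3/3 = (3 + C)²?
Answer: 46609344/389017 - 86447736*I/389017 ≈ 119.81 - 222.22*I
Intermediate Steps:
p = 3*I (p = √(-5 - 4) = √(-9) = 3*I ≈ 3.0*I)
T(C, G) = -1 + (3 + C)²
((24 + ((2*3)*(-5))*(-1))/(p + T(-6, 5)))³ = ((24 + ((2*3)*(-5))*(-1))/(3*I + (-1 + (3 - 6)²)))³ = ((24 + (6*(-5))*(-1))/(3*I + (-1 + (-3)²)))³ = ((24 - 30*(-1))/(3*I + (-1 + 9)))³ = ((24 + 30)/(3*I + 8))³ = (54/(8 + 3*I))³ = (54*((8 - 3*I)/73))³ = (54*(8 - 3*I)/73)³ = 157464*(8 - 3*I)³/389017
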